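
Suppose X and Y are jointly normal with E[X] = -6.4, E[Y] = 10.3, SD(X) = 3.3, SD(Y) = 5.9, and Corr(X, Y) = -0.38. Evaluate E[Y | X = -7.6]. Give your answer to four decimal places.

E[Y | X=x] = μ_Y + ρ(σ_Y/σ_X)(x − μ_X) for jointly normal variables.
E[Y | X=-7.6] = 10.3 + (-0.38)·(5.9/3.3)·(-7.6 − (-6.4)) = 10.3 + (-0.67939)·(-1.2) = 11.1153.

11.1153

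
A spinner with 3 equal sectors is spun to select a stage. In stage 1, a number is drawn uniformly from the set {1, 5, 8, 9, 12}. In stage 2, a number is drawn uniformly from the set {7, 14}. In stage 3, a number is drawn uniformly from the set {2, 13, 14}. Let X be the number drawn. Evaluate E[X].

E[X | stage 1] = (1+5+8+9+12)/5 = 7.
E[X | stage 2] = (7+14)/2 = 21/2.
E[X | stage 3] = (2+13+14)/3 = 29/3.
E[X] = (1/3)·(7) + (1/3)·(21/2) + (1/3)·(29/3) = 163/18.

163/18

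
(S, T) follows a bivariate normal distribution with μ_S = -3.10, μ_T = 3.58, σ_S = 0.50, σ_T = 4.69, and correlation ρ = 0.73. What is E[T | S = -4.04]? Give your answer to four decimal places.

The regression of T on S has slope ρ·σ_T/σ_S and passes through (μ_S, μ_T).
E[T | S=-4.04] = 3.58 + (0.73)·(4.69/0.50)·(-4.04 − (-3.10)) = 3.58 + (6.8474)·(-0.94) = -2.8566.

-2.8566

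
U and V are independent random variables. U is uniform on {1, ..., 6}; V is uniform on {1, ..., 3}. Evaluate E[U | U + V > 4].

53/12

P(U + V > 4) = 2/3.
Summing U·P(x,y) over outcomes with U + V > 4 gives 53/18.
E[U | U + V > 4] = (53/18) / (2/3) = 53/12.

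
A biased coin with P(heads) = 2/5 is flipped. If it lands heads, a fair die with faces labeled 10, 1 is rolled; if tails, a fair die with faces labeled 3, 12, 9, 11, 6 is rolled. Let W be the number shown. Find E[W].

178/25

E[W | heads] = (10+1)/2 = 11/2.
E[W | tails] = (3+12+9+11+6)/5 = 41/5.
By the law of total expectation,
E[W] = (2/5)·(11/2) + (3/5)·(41/5) = 178/25.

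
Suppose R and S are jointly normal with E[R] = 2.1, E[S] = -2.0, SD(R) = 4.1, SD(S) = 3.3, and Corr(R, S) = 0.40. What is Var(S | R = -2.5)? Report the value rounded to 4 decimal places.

9.1476

The conditional variance in a bivariate normal is σ_S²(1 − ρ²), independent of x.
Var(S | R=-2.5) = (3.3)²·(1 − (0.40)²) = 10.89·0.84 = 9.1476.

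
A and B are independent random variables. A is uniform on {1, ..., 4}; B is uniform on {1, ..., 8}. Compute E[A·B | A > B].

Outcomes with A > B: (2,1), (3,1), (3,2), (4,1), (4,2), (4,3), each with probability 1/32.
E[A·B | A > B] = (2 + 3 + 6 + 4 + 8 + 12) / 6 = 35/6.

35/6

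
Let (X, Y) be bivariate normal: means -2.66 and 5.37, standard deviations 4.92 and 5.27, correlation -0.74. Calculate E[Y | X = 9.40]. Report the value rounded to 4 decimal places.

The regression of Y on X has slope ρ·σ_Y/σ_X and passes through (μ_X, μ_Y).
E[Y | X=9.40] = 5.37 + (-0.74)·(5.27/4.92)·(9.40 − (-2.66)) = 5.37 + (-0.792642)·(12.06) = -4.1893.

-4.1893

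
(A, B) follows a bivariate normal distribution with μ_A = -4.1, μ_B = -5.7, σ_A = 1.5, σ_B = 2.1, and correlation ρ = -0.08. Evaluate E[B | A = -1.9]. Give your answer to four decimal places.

E[B | A=x] = μ_B + ρ(σ_B/σ_A)(x − μ_A) for jointly normal variables.
E[B | A=-1.9] = -5.7 + (-0.08)·(2.1/1.5)·(-1.9 − (-4.1)) = -5.7 + (-0.112)·(2.2) = -5.9464.

-5.9464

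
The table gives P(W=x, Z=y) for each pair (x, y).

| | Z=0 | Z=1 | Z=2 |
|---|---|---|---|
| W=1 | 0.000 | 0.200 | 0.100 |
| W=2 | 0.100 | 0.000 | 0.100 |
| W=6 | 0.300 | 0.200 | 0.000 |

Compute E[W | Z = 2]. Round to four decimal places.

1.5000

P(Z = 2) = 0.200.
Σ W·P over the event = 1·(0.100) + 2·(0.100) = 0.300.
E[W | Z = 2] = (0.300) / (0.200) = 1.5000.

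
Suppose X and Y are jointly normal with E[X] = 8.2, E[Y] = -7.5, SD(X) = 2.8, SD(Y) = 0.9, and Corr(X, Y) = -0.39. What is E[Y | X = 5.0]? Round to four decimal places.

-7.0989

The regression of Y on X has slope ρ·σ_Y/σ_X and passes through (μ_X, μ_Y).
E[Y | X=5.0] = -7.5 + (-0.39)·(0.9/2.8)·(5.0 − (8.2)) = -7.5 + (-0.125357)·(-3.2) = -7.0989.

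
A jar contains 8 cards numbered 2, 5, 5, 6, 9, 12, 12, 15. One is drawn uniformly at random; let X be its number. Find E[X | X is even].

P(X is even) = 1/2.
Σ over the event: 2·1/8 + 6·1/8 + 12·1/4 = 4.
E[X | X is even] = (4) / (1/2) = 8.

8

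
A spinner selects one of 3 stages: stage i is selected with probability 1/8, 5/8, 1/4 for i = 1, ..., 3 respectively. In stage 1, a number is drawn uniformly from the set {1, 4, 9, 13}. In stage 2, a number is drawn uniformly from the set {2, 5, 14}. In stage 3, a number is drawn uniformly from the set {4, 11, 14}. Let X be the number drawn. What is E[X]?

733/96

E[X | stage 1] = (1+4+9+13)/4 = 27/4.
E[X | stage 2] = (2+5+14)/3 = 7.
E[X | stage 3] = (4+11+14)/3 = 29/3.
By the law of total expectation,
E[X] = (1/8)·(27/4) + (5/8)·(7) + (1/4)·(29/3) = 733/96.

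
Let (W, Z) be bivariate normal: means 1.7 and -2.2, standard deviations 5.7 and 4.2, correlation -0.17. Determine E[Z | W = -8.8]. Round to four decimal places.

-0.8847

E[Z | W=x] = μ_Z + ρ(σ_Z/σ_W)(x − μ_W) for jointly normal variables.
E[Z | W=-8.8] = -2.2 + (-0.17)·(4.2/5.7)·(-8.8 − (1.7)) = -2.2 + (-0.125263)·(-10.5) = -0.8847.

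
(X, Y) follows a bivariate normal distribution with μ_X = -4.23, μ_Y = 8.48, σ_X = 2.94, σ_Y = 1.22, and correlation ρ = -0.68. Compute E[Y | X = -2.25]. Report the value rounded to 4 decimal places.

E[Y | X=x] = μ_Y + ρ(σ_Y/σ_X)(x − μ_X) for jointly normal variables.
E[Y | X=-2.25] = 8.48 + (-0.68)·(1.22/2.94)·(-2.25 − (-4.23)) = 8.48 + (-0.28218)·(1.98) = 7.9213.

7.9213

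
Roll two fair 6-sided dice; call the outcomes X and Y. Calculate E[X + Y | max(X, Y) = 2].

10/3

Outcomes with max(X, Y) = 2: (1,2), (2,1), (2,2), each with probability 1/36.
E[X + Y | max(X, Y) = 2] = (3 + 3 + 4) / 3 = 10/3.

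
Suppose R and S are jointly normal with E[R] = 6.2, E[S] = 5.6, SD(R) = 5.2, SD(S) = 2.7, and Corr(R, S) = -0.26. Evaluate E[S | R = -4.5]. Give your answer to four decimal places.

7.0445

E[S | R=x] = μ_S + ρ(σ_S/σ_R)(x − μ_R) for jointly normal variables.
E[S | R=-4.5] = 5.6 + (-0.26)·(2.7/5.2)·(-4.5 − (6.2)) = 5.6 + (-0.135)·(-10.7) = 7.0445.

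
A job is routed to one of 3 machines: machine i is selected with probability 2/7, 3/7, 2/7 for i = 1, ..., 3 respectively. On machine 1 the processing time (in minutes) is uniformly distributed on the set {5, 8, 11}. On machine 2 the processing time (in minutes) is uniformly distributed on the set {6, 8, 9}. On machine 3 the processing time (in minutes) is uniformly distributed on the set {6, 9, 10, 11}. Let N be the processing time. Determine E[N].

E[N | machine 1] = (5+8+11)/3 = 8.
E[N | machine 2] = (6+8+9)/3 = 23/3.
E[N | machine 3] = (6+9+10+11)/4 = 9.
By the law of total expectation,
E[N] = (2/7)·(8) + (3/7)·(23/3) + (2/7)·(9) = 57/7.

57/7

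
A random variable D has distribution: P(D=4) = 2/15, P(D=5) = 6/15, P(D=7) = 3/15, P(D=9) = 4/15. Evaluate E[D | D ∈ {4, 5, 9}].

37/6

P(D ∈ {4, 5, 9}) = 4/5.
Σ over the event: 4·2/15 + 5·2/5 + 9·4/15 = 74/15.
E[D | D ∈ {4, 5, 9}] = (74/15) / (4/5) = 37/6.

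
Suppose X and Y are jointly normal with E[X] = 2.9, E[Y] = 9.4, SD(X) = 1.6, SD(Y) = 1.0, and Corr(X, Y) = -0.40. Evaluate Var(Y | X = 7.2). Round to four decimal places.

0.8400

The conditional variance in a bivariate normal is σ_Y²(1 − ρ²), independent of x.
Var(Y | X=7.2) = (1.0)²·(1 − (-0.40)²) = 1·0.84 = 0.8400.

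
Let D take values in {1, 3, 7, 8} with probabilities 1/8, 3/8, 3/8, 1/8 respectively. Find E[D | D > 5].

P(D > 5) = 1/2.
Σ over the event: 7·3/8 + 8·1/8 = 29/8.
E[D | D > 5] = (29/8) / (1/2) = 29/4.

29/4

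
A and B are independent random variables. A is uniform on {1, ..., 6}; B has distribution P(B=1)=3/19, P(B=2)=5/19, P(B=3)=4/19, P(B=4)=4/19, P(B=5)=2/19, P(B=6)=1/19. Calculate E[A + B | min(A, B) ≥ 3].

17/2

P(min(A, B) ≥ 3) = 22/57.
Summing (A+B)·P(x,y) over outcomes with min(A, B) ≥ 3 gives 187/57.
E[A + B | min(A, B) ≥ 3] = (187/57) / (22/57) = 17/2.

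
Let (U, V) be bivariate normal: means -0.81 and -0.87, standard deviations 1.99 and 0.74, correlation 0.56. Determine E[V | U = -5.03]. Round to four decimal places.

-1.7488

For a bivariate normal, E[V | U=x] = μ_V + ρ·(σ_V/σ_U)·(x − μ_U).
E[V | U=-5.03] = -0.87 + (0.56)·(0.74/1.99)·(-5.03 − (-0.81)) = -0.87 + (0.20824)·(-4.22) = -1.7488.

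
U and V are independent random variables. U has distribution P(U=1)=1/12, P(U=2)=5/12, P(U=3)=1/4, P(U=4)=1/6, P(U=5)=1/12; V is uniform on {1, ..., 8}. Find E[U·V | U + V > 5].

361/23

P(U + V > 5) = 23/32.
Summing UV·P(x,y) over outcomes with U + V > 5 gives 361/32.
E[U·V | U + V > 5] = (361/32) / (23/32) = 361/23.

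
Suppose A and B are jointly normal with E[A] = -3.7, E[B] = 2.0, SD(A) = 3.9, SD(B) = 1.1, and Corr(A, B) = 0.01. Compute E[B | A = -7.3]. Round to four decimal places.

1.9898

E[B | A=x] = μ_B + ρ(σ_B/σ_A)(x − μ_A) for jointly normal variables.
E[B | A=-7.3] = 2.0 + (0.01)·(1.1/3.9)·(-7.3 − (-3.7)) = 2.0 + (0.0028205)·(-3.6) = 1.9898.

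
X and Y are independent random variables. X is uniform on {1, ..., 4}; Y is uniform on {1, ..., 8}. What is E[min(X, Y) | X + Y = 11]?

Outcomes with X + Y = 11: (3,8), (4,7), each with probability 1/32.
E[min(X, Y) | X + Y = 11] = (3 + 4) / 2 = 7/2.

7/2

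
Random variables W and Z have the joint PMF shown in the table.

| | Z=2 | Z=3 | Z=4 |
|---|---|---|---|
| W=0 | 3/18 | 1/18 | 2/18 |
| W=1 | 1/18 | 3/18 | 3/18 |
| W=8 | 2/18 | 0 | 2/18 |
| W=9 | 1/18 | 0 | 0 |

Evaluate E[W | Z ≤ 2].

26/7

P(Z ≤ 2) = 7/18.
Summing W·P(W=x,Z=y) over the conditioning event gives 13/9.
E[W | Z ≤ 2] = (13/9) / (7/18) = 26/7.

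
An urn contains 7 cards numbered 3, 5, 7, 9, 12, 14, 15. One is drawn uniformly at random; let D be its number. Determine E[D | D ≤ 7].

5

P(D ≤ 7) = 3/7.
Σ over the event: 3·1/7 + 5·1/7 + 7·1/7 = 15/7.
E[D | D ≤ 7] = (15/7) / (3/7) = 5.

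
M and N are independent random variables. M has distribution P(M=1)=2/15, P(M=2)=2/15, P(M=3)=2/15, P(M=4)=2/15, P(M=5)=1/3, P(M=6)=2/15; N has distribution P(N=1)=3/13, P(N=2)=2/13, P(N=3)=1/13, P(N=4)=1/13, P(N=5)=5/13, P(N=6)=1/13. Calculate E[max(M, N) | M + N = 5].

P(M + N = 5) = 14/195.
Summing max(M,N)·P(x,y) over outcomes with M + N = 5 gives 10/39.
E[max(M, N) | M + N = 5] = (10/39) / (14/195) = 25/7.

25/7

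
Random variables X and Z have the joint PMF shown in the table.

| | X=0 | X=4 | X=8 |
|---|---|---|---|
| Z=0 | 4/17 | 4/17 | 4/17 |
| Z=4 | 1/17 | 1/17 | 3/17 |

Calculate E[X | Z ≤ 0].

P(Z ≤ 0) = 12/17.
Σ X·P over the event = 0·(4/17) + 4·(4/17) + 8·(4/17) = 48/17.
E[X | Z ≤ 0] = (48/17) / (12/17) = 4.

4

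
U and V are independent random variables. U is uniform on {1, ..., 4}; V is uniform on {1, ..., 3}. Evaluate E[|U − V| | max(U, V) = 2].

2/3

Outcomes with max(U, V) = 2: (1,2), (2,1), (2,2), each with probability 1/12.
E[|U − V| | max(U, V) = 2] = (1 + 1 + 0) / 3 = 2/3.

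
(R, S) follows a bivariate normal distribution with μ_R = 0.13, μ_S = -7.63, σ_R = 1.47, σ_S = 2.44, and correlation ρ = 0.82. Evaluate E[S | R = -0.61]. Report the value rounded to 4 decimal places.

-8.6372

E[S | R=x] = μ_S + ρ(σ_S/σ_R)(x − μ_R) for jointly normal variables.
E[S | R=-0.61] = -7.63 + (0.82)·(2.44/1.47)·(-0.61 − (0.13)) = -7.63 + (1.3611)·(-0.74) = -8.6372.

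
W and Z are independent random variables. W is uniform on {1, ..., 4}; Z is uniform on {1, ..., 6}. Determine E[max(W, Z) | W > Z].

P(W > Z) = 1/4.
Summing max(W,Z)·P(x,y) over outcomes with W > Z gives 5/6.
E[max(W, Z) | W > Z] = (5/6) / (1/4) = 10/3.

10/3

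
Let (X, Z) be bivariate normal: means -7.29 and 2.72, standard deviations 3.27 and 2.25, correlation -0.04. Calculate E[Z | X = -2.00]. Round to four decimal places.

2.5744

For a bivariate normal, E[Z | X=x] = μ_Z + ρ·(σ_Z/σ_X)·(x − μ_X).
E[Z | X=-2.00] = 2.72 + (-0.04)·(2.25/3.27)·(-2.00 − (-7.29)) = 2.72 + (-0.027523)·(5.29) = 2.5744.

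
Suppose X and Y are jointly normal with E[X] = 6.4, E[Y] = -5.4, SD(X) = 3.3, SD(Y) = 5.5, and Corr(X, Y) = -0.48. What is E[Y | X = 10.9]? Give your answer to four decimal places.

-9.0000

For a bivariate normal, E[Y | X=x] = μ_Y + ρ·(σ_Y/σ_X)·(x − μ_X).
E[Y | X=10.9] = -5.4 + (-0.48)·(5.5/3.3)·(10.9 − (6.4)) = -5.4 + (-0.8)·(4.5) = -9.0000.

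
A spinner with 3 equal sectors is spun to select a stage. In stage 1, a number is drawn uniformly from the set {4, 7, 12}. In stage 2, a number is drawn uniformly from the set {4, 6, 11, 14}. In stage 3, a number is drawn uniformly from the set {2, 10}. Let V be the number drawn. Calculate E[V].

269/36

E[V | stage 1] = (4+7+12)/3 = 23/3.
E[V | stage 2] = (4+6+11+14)/4 = 35/4.
E[V | stage 3] = (2+10)/2 = 6.
By the law of total expectation,
E[V] = (1/3)·(23/3) + (1/3)·(35/4) + (1/3)·(6) = 269/36.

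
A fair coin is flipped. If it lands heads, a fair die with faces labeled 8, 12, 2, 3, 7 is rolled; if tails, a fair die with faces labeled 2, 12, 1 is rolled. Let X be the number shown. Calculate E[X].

57/10

E[X | heads] = (8+12+2+3+7)/5 = 32/5.
E[X | tails] = (2+12+1)/3 = 5.
E[X] = (1/2)·(32/5) + (1/2)·(5) = 57/10.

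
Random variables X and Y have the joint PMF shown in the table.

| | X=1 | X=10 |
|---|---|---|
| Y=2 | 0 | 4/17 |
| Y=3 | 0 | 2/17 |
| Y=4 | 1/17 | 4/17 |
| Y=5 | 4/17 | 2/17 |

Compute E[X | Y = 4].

41/5

P(Y = 4) = 5/17.
Σ X·P over the event = 1·(1/17) + 10·(4/17) = 41/17.
E[X | Y = 4] = (41/17) / (5/17) = 41/5.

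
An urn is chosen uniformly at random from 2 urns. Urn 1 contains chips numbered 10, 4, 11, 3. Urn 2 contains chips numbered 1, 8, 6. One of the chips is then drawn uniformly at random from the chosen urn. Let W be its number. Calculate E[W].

6

E[W | urn 1] = (10+4+11+3)/4 = 7.
E[W | urn 2] = (1+8+6)/3 = 5.
By the law of total expectation,
E[W] = (1/2)·(7) + (1/2)·(5) = 6.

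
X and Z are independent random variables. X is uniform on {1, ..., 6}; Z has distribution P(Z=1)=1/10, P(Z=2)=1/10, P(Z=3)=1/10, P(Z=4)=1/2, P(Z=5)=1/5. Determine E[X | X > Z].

5

P(X > Z) = 2/5.
Summing X·P(x,y) over outcomes with X > Z gives 2.
E[X | X > Z] = (2) / (2/5) = 5.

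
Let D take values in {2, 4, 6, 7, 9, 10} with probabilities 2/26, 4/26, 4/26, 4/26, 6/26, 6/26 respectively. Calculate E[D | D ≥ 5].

83/10

P(D ≥ 5) = 10/13.
Σ over the event: 6·2/13 + 7·2/13 + 9·3/13 + 10·3/13 = 83/13.
E[D | D ≥ 5] = (83/13) / (10/13) = 83/10.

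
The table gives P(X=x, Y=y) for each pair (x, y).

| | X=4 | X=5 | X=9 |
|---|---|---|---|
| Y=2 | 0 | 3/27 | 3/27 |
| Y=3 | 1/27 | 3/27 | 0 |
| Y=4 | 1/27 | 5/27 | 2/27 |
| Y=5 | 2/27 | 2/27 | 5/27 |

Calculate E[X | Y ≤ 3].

P(Y ≤ 3) = 10/27.
Σ X·P over the event = 4·(1/27) + 5·(3/27) + 5·(3/27) + 9·(3/27) = 61/27.
E[X | Y ≤ 3] = (61/27) / (10/27) = 61/10.

61/10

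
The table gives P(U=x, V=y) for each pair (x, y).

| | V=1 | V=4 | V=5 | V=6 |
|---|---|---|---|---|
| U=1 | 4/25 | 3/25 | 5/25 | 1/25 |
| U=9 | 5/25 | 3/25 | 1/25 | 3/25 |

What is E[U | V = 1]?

P(V = 1) = 9/25.
Σ U·P over the event = 1·(4/25) + 9·(5/25) = 49/25.
E[U | V = 1] = (49/25) / (9/25) = 49/9.

49/9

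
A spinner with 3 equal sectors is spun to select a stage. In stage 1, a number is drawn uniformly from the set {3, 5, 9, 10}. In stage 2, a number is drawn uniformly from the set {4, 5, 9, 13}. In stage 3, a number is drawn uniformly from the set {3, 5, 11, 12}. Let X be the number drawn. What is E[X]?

89/12

E[X | stage 1] = (3+5+9+10)/4 = 27/4.
E[X | stage 2] = (4+5+9+13)/4 = 31/4.
E[X | stage 3] = (3+5+11+12)/4 = 31/4.
By the law of total expectation,
E[X] = (1/3)·(27/4) + (1/3)·(31/4) + (1/3)·(31/4) = 89/12.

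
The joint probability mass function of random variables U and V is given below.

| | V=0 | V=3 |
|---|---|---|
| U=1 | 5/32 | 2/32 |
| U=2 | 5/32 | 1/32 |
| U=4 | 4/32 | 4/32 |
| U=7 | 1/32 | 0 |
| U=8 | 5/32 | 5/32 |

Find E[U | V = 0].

P(V = 0) = 5/8.
Summing U·P(U=x,V=y) over the conditioning event gives 39/16.
E[U | V = 0] = (39/16) / (5/8) = 39/10.

39/10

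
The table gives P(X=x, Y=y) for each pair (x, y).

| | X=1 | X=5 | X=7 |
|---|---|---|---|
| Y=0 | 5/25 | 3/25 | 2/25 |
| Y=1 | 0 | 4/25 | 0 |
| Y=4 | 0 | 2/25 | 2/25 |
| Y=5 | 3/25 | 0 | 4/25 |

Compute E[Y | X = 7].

P(X = 7) = 8/25.
Σ Y·P over the event = 0·(2/25) + 4·(2/25) + 5·(4/25) = 28/25.
E[Y | X = 7] = (28/25) / (8/25) = 7/2.

7/2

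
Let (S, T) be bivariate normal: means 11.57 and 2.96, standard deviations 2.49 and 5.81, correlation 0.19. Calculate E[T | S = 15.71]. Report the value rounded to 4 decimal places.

4.7954

For a bivariate normal, E[T | S=x] = μ_T + ρ·(σ_T/σ_S)·(x − μ_S).
E[T | S=15.71] = 2.96 + (0.19)·(5.81/2.49)·(15.71 − (11.57)) = 2.96 + (0.44333)·(4.14) = 4.7954.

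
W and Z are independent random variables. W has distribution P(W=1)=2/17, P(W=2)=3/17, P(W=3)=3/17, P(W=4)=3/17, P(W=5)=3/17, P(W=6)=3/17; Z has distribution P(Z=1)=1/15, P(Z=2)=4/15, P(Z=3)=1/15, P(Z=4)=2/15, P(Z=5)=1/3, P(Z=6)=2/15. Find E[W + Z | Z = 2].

96/17

P(Z = 2) = 4/15.
Summing (W+Z)·P(x,y) over outcomes with Z = 2 gives 128/85.
E[W + Z | Z = 2] = (128/85) / (4/15) = 96/17.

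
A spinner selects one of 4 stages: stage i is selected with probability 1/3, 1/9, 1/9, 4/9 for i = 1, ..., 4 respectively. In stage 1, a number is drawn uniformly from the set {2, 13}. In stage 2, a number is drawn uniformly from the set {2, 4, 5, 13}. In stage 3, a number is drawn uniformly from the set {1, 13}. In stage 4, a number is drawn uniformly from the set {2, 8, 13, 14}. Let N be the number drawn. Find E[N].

E[N | stage 1] = (2+13)/2 = 15/2.
E[N | stage 2] = (2+4+5+13)/4 = 6.
E[N | stage 3] = (1+13)/2 = 7.
E[N | stage 4] = (2+8+13+14)/4 = 37/4.
E[N] = (1/3)·(15/2) + (1/9)·(6) + (1/9)·(7) + (4/9)·(37/4) = 145/18.

145/18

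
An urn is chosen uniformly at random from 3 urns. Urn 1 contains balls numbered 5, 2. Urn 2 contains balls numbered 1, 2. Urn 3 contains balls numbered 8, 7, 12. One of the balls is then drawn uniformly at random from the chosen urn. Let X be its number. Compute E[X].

E[X | urn 1] = (5+2)/2 = 7/2.
E[X | urn 2] = (1+2)/2 = 3/2.
E[X | urn 3] = (8+7+12)/3 = 9.
By the law of total expectation,
E[X] = (1/3)·(7/2) + (1/3)·(3/2) + (1/3)·(9) = 14/3.

14/3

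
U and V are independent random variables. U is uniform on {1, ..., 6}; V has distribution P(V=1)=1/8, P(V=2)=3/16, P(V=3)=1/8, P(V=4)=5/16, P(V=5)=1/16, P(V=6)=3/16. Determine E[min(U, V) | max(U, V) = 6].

102/31

P(max(U, V) = 6) = 31/96.
Summing min(U,V)·P(x,y) over outcomes with max(U, V) = 6 gives 17/16.
E[min(U, V) | max(U, V) = 6] = (17/16) / (31/96) = 102/31.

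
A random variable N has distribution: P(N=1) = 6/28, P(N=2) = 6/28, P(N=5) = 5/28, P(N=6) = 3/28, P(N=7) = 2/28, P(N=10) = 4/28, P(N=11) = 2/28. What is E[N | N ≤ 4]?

P(N ≤ 4) = 3/7.
Σ over the event: 1·3/14 + 2·3/14 = 9/14.
E[N | N ≤ 4] = (9/14) / (3/7) = 3/2.

3/2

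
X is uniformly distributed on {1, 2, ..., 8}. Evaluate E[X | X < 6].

3

Given X < 6, X is equally likely to be any of {1, 2, 3, 4, 5}.
E[X | X < 6] = (1 + 2 + 3 + 4 + 5) / 5 = 3.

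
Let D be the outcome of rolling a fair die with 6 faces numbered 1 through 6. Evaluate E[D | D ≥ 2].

Given D ≥ 2, D is equally likely to be any of {2, 3, 4, 5, 6}.
E[D | D ≥ 2] = (2 + 3 + 4 + 5 + 6) / 5 = 4.

4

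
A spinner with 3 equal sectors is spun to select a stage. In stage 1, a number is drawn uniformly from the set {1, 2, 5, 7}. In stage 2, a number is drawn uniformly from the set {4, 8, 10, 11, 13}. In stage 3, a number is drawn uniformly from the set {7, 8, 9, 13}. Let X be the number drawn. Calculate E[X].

37/5

E[X | stage 1] = (1+2+5+7)/4 = 15/4.
E[X | stage 2] = (4+8+10+11+13)/5 = 46/5.
E[X | stage 3] = (7+8+9+13)/4 = 37/4.
E[X] = (1/3)·(15/4) + (1/3)·(46/5) + (1/3)·(37/4) = 37/5.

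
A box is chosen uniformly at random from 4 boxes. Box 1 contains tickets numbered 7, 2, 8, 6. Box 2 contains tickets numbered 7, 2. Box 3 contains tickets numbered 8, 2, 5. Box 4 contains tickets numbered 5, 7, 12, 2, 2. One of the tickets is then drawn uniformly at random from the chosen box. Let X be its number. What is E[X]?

417/80

E[X | box 1] = (7+2+8+6)/4 = 23/4.
E[X | box 2] = (7+2)/2 = 9/2.
E[X | box 3] = (8+2+5)/3 = 5.
E[X | box 4] = (5+7+12+2+2)/5 = 28/5.
By the law of total expectation,
E[X] = (1/4)·(23/4) + (1/4)·(9/2) + (1/4)·(5) + (1/4)·(28/5) = 417/80.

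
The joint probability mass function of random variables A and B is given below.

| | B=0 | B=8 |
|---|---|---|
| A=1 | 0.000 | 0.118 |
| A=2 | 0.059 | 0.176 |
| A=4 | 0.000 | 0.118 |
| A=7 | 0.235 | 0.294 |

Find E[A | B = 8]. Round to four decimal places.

P(B = 8) = 0.706.
Σ A·P over the event = 1·(0.118) + 2·(0.176) + 4·(0.118) + 7·(0.294) = 3.000.
E[A | B = 8] = (3.000) / (0.706) = 4.2493.

4.2493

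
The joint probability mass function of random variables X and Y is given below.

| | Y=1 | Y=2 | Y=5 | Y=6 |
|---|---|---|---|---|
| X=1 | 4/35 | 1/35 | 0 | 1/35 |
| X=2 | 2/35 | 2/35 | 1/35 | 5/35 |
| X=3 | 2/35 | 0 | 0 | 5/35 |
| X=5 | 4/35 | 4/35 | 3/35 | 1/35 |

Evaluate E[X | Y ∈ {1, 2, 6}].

P(Y ∈ {1, 2, 6}) = 31/35.
Summing X·P(X=x,Y=y) over the conditioning event gives 18/7.
E[X | Y ∈ {1, 2, 6}] = (18/7) / (31/35) = 90/31.

90/31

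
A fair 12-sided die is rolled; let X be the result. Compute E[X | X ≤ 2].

3/2

Given X ≤ 2, X is equally likely to be any of {1, 2}.
E[X | X ≤ 2] = (1 + 2) / 2 = 3/2.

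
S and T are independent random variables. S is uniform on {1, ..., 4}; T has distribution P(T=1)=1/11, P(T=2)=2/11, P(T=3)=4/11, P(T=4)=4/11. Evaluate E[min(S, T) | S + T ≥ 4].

9/4

P(S + T ≥ 4) = 10/11.
Summing min(S,T)·P(x,y) over outcomes with S + T ≥ 4 gives 45/22.
E[min(S, T) | S + T ≥ 4] = (45/22) / (10/11) = 9/4.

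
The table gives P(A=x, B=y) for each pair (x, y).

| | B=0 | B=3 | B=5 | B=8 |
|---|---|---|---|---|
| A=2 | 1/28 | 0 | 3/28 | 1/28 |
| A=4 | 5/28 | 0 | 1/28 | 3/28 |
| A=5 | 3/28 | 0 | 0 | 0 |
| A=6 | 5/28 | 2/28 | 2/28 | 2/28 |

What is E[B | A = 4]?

P(A = 4) = 9/28.
Σ B·P over the event = 0·(5/28) + 5·(1/28) + 8·(3/28) = 29/28.
E[B | A = 4] = (29/28) / (9/28) = 29/9.

29/9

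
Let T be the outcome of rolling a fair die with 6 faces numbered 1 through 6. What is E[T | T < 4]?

Given T < 4, T is equally likely to be any of {1, 2, 3}.
E[T | T < 4] = (1 + 2 + 3) / 3 = 2.

2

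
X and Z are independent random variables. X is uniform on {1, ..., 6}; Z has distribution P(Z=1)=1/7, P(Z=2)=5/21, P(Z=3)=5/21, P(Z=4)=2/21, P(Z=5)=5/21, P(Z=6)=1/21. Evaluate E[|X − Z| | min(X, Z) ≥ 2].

71/45

P(min(X, Z) ≥ 2) = 5/7.
Summing |X−Z|·P(x,y) over outcomes with min(X, Z) ≥ 2 gives 71/63.
E[|X − Z| | min(X, Z) ≥ 2] = (71/63) / (5/7) = 71/45.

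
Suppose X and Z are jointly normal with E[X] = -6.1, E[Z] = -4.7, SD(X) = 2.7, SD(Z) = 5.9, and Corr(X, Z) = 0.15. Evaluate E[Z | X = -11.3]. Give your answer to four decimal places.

-6.4044

E[Z | X=x] = μ_Z + ρ(σ_Z/σ_X)(x − μ_X) for jointly normal variables.
E[Z | X=-11.3] = -4.7 + (0.15)·(5.9/2.7)·(-11.3 − (-6.1)) = -4.7 + (0.327778)·(-5.2) = -6.4044.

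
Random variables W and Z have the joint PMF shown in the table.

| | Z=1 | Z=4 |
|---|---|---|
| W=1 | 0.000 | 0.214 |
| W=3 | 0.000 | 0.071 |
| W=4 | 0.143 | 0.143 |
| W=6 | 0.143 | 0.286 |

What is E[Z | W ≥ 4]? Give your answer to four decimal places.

P(W ≥ 4) = 0.715.
Σ Z·P over the event = 1·(0.143) + 4·(0.143) + 1·(0.143) + 4·(0.286) = 2.002.
E[Z | W ≥ 4] = (2.002) / (0.715) = 2.8000.

2.8000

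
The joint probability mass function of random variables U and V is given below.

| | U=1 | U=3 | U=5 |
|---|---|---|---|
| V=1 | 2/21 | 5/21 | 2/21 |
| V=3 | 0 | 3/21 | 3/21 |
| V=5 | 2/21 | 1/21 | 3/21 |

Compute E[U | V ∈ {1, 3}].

17/5

P(V ∈ {1, 3}) = 5/7.
Summing U·P(U=x,V=y) over the conditioning event gives 17/7.
E[U | V ∈ {1, 3}] = (17/7) / (5/7) = 17/5.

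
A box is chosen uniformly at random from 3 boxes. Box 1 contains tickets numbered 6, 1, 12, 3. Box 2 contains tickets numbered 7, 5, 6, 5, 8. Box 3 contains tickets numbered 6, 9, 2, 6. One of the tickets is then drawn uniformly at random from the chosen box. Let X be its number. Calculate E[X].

E[X | box 1] = (6+1+12+3)/4 = 11/2.
E[X | box 2] = (7+5+6+5+8)/5 = 31/5.
E[X | box 3] = (6+9+2+6)/4 = 23/4.
By the law of total expectation,
E[X] = (1/3)·(11/2) + (1/3)·(31/5) + (1/3)·(23/4) = 349/60.

349/60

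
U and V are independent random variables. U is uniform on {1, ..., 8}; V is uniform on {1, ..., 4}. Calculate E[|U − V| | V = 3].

9/4

Outcomes with V = 3: (1,3), (2,3), (3,3), (4,3), (5,3), (6,3), (7,3), (8,3), each with probability 1/32.
E[|U − V| | V = 3] = (2 + 1 + 0 + 1 + 2 + 3 + 4 + 5) / 8 = 9/4.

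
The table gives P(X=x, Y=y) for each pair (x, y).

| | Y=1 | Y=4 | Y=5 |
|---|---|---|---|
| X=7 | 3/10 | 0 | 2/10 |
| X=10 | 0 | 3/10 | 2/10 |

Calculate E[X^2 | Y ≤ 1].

49

P(Y ≤ 1) = 3/10.
Σ X^2·P over the event = 49·(3/10) = 147/10.
E[X^2 | Y ≤ 1] = (147/10) / (3/10) = 49.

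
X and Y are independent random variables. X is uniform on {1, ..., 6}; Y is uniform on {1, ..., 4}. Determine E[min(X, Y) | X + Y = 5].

3/2

Outcomes with X + Y = 5: (1,4), (2,3), (3,2), (4,1), each with probability 1/24.
E[min(X, Y) | X + Y = 5] = (1 + 2 + 2 + 1) / 4 = 3/2.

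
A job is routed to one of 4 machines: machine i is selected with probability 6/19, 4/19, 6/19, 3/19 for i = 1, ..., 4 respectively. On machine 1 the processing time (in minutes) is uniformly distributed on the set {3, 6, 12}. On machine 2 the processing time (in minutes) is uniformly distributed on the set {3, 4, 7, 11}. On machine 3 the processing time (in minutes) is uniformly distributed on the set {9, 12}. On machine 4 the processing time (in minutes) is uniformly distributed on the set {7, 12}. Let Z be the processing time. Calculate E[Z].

E[Z | machine 1] = (3+6+12)/3 = 7.
E[Z | machine 2] = (3+4+7+11)/4 = 25/4.
E[Z | machine 3] = (9+12)/2 = 21/2.
E[Z | machine 4] = (7+12)/2 = 19/2.
E[Z] = (6/19)·(7) + (4/19)·(25/4) + (6/19)·(21/2) + (3/19)·(19/2) = 317/38.

317/38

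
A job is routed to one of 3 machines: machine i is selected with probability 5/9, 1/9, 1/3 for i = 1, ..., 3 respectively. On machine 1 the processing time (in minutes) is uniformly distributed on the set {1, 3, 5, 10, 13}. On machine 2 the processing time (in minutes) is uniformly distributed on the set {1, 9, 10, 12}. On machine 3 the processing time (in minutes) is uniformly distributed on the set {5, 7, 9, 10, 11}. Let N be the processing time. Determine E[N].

E[N | machine 1] = (1+3+5+10+13)/5 = 32/5.
E[N | machine 2] = (1+9+10+12)/4 = 8.
E[N | machine 3] = (5+7+9+10+11)/5 = 42/5.
E[N] = (5/9)·(32/5) + (1/9)·(8) + (1/3)·(42/5) = 326/45.

326/45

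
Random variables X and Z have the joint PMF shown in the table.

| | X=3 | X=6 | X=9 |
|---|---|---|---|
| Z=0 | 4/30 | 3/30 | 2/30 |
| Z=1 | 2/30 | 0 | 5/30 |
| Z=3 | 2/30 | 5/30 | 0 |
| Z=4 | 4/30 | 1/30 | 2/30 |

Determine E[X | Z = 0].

16/3

P(Z = 0) = 3/10.
Σ X·P over the event = 3·(4/30) + 6·(3/30) + 9·(2/30) = 8/5.
E[X | Z = 0] = (8/5) / (3/10) = 16/3.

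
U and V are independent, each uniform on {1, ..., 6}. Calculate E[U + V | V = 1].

P(V = 1) = 1/6.
Summing (U+V)·P(x,y) over outcomes with V = 1 gives 3/4.
E[U + V | V = 1] = (3/4) / (1/6) = 9/2.

9/2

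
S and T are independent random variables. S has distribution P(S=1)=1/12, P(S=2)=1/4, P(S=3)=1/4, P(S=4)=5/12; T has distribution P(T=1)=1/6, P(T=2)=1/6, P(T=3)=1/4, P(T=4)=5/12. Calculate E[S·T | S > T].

366/53

P(S > T) = 53/144.
Summing ST·P(x,y) over outcomes with S > T gives 61/24.
E[S·T | S > T] = (61/24) / (53/144) = 366/53.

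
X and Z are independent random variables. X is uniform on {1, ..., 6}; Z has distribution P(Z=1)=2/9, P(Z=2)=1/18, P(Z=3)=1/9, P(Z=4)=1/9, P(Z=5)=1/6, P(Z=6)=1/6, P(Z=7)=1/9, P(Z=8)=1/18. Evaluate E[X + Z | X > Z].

245/37

P(X > Z) = 37/108.
Summing (X+Z)·P(x,y) over outcomes with X > Z gives 245/108.
E[X + Z | X > Z] = (245/108) / (37/108) = 245/37.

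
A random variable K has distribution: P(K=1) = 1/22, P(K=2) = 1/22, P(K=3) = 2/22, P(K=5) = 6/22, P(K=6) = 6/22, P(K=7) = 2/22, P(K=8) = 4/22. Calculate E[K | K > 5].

41/6

P(K > 5) = 6/11.
Σ over the event: 6·3/11 + 7·1/11 + 8·2/11 = 41/11.
E[K | K > 5] = (41/11) / (6/11) = 41/6.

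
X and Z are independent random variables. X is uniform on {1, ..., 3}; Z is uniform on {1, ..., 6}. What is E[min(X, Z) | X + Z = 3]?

1

Outcomes with X + Z = 3: (1,2), (2,1), each with probability 1/18.
E[min(X, Z) | X + Z = 3] = (1 + 1) / 2 = 1.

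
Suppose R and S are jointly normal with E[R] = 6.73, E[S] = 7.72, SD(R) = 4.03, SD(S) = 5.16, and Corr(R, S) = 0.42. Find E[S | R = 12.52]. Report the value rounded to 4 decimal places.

10.8337

The regression of S on R has slope ρ·σ_S/σ_R and passes through (μ_R, μ_S).
E[S | R=12.52] = 7.72 + (0.42)·(5.16/4.03)·(12.52 − (6.73)) = 7.72 + (0.53777)·(5.79) = 10.8337.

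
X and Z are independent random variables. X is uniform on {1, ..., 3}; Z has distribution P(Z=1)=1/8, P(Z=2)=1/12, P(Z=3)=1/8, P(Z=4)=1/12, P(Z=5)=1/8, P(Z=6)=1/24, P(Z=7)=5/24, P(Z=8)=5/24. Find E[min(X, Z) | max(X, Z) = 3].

P(max(X, Z) = 3) = 7/36.
Summing min(X,Z)·P(x,y) over outcomes with max(X, Z) = 3 gives 25/72.
E[min(X, Z) | max(X, Z) = 3] = (25/72) / (7/36) = 25/14.

25/14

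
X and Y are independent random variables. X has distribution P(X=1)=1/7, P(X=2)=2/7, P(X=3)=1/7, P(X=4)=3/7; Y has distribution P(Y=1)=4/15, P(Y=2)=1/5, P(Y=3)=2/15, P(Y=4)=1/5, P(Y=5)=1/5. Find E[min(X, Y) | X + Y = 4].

3/2

P(X + Y = 4) = 4/35.
Summing min(X,Y)·P(x,y) over outcomes with X + Y = 4 gives 6/35.
E[min(X, Y) | X + Y = 4] = (6/35) / (4/35) = 3/2.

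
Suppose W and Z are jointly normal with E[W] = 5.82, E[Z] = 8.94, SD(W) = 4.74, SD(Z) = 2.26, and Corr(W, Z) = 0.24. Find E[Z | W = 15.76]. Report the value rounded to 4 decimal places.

For a bivariate normal, E[Z | W=x] = μ_Z + ρ·(σ_Z/σ_W)·(x − μ_W).
E[Z | W=15.76] = 8.94 + (0.24)·(2.26/4.74)·(15.76 − (5.82)) = 8.94 + (0.11443)·(9.94) = 10.0774.

10.0774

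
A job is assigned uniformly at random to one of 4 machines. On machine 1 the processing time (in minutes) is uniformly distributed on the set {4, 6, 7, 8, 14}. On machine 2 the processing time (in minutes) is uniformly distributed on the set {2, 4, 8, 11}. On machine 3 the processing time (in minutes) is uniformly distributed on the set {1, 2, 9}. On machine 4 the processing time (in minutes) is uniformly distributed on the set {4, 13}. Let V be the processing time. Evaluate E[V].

E[V | machine 1] = (4+6+7+8+14)/5 = 39/5.
E[V | machine 2] = (2+4+8+11)/4 = 25/4.
E[V | machine 3] = (1+2+9)/3 = 4.
E[V | machine 4] = (4+13)/2 = 17/2.
By the law of total expectation,
E[V] = (1/4)·(39/5) + (1/4)·(25/4) + (1/4)·(4) + (1/4)·(17/2) = 531/80.

531/80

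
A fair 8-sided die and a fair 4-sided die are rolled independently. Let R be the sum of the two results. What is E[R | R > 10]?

P(R > 10) = 3/32.
Σ over the event: 11·1/16 + 12·1/32 = 17/16.
E[R | R > 10] = (17/16) / (3/32) = 34/3.

34/3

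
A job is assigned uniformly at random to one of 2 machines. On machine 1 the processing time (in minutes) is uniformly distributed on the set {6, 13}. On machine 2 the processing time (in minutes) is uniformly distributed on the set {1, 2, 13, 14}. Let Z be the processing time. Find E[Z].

17/2

E[Z | machine 1] = (6+13)/2 = 19/2.
E[Z | machine 2] = (1+2+13+14)/4 = 15/2.
By the law of total expectation,
E[Z] = (1/2)·(19/2) + (1/2)·(15/2) = 17/2.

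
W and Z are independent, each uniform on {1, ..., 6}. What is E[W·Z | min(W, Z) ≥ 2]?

P(min(W, Z) ≥ 2) = 25/36.
Summing WZ·P(x,y) over outcomes with min(W, Z) ≥ 2 gives 100/9.
E[W·Z | min(W, Z) ≥ 2] = (100/9) / (25/36) = 16.

16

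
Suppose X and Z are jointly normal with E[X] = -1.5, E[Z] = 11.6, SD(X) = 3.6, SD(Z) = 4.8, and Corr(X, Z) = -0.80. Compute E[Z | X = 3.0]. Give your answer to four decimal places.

The regression of Z on X has slope ρ·σ_Z/σ_X and passes through (μ_X, μ_Z).
E[Z | X=3.0] = 11.6 + (-0.80)·(4.8/3.6)·(3.0 − (-1.5)) = 11.6 + (-1.06667)·(4.5) = 6.8000.

6.8000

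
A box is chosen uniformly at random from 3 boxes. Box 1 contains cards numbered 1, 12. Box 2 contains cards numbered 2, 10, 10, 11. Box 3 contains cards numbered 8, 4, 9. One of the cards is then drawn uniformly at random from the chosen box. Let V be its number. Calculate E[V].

E[V | box 1] = (1+12)/2 = 13/2.
E[V | box 2] = (2+10+10+11)/4 = 33/4.
E[V | box 3] = (8+4+9)/3 = 7.
By the law of total expectation,
E[V] = (1/3)·(13/2) + (1/3)·(33/4) + (1/3)·(7) = 29/4.

29/4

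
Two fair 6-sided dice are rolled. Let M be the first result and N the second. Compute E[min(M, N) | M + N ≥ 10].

29/6

Outcomes with M + N ≥ 10: (4,6), (5,5), (5,6), (6,4), (6,5), (6,6), each with probability 1/36.
E[min(M, N) | M + N ≥ 10] = (4 + 5 + 5 + 4 + 5 + 6) / 6 = 29/6.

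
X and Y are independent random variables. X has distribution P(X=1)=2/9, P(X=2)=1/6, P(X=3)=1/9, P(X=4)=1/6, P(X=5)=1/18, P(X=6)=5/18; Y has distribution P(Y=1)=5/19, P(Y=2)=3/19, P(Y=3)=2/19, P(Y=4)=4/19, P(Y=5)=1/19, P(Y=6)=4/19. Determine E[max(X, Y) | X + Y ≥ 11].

P(X + Y ≥ 11) = 29/342.
Summing max(X,Y)·P(x,y) over outcomes with X + Y ≥ 11 gives 29/57.
E[max(X, Y) | X + Y ≥ 11] = (29/57) / (29/342) = 6.

6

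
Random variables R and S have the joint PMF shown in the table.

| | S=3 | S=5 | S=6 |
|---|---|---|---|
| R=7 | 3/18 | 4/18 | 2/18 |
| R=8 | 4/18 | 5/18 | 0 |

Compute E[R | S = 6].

7

P(S = 6) = 1/9.
Σ R·P over the event = 7·(2/18) = 7/9.
E[R | S = 6] = (7/9) / (1/9) = 7.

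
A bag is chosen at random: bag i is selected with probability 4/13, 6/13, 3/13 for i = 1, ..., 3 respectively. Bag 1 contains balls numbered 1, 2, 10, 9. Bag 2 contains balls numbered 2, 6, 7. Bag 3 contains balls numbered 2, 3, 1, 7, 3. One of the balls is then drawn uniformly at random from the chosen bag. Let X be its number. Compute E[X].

E[X | bag 1] = (1+2+10+9)/4 = 11/2.
E[X | bag 2] = (2+6+7)/3 = 5.
E[X | bag 3] = (2+3+1+7+3)/5 = 16/5.
By the law of total expectation,
E[X] = (4/13)·(11/2) + (6/13)·(5) + (3/13)·(16/5) = 308/65.

308/65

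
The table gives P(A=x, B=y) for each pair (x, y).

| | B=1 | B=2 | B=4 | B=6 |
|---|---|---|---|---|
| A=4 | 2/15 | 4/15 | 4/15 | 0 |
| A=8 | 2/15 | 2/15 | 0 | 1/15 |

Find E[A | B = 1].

P(B = 1) = 4/15.
Σ A·P over the event = 4·(2/15) + 8·(2/15) = 8/5.
E[A | B = 1] = (8/5) / (4/15) = 6.

6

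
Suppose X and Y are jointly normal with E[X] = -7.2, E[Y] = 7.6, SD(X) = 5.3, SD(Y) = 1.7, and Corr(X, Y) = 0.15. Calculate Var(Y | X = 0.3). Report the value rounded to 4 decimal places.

2.8250

For a bivariate normal, Var(Y | X=x) = σ_Y²(1 − ρ²).
Var(Y | X=0.3) = (1.7)²·(1 − (0.15)²) = 2.89·0.9775 = 2.8250.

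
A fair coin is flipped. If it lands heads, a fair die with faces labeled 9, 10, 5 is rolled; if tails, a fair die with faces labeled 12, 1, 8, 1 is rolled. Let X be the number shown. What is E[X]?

E[X | heads] = (9+10+5)/3 = 8.
E[X | tails] = (12+1+8+1)/4 = 11/2.
By the law of total expectation,
E[X] = (1/2)·(8) + (1/2)·(11/2) = 27/4.

27/4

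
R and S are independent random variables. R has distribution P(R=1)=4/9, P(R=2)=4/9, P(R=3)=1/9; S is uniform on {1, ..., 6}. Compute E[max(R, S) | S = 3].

P(S = 3) = 1/6.
Summing max(R,S)·P(x,y) over outcomes with S = 3 gives 1/2.
E[max(R, S) | S = 3] = (1/2) / (1/6) = 3.

3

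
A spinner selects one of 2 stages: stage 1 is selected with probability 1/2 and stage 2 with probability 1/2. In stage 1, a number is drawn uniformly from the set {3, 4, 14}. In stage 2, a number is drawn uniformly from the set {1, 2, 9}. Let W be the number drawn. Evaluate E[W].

E[W | stage 1] = (3+4+14)/3 = 7.
E[W | stage 2] = (1+2+9)/3 = 4.
By the law of total expectation,
E[W] = (1/2)·(7) + (1/2)·(4) = 11/2.

11/2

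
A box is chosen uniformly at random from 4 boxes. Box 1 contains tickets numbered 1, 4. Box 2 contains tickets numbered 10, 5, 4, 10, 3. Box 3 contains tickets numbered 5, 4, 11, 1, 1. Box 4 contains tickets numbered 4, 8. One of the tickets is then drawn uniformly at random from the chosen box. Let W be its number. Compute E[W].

E[W | box 1] = (1+4)/2 = 5/2.
E[W | box 2] = (10+5+4+10+3)/5 = 32/5.
E[W | box 3] = (5+4+11+1+1)/5 = 22/5.
E[W | box 4] = (4+8)/2 = 6.
E[W] = (1/4)·(5/2) + (1/4)·(32/5) + (1/4)·(22/5) + (1/4)·(6) = 193/40.

193/40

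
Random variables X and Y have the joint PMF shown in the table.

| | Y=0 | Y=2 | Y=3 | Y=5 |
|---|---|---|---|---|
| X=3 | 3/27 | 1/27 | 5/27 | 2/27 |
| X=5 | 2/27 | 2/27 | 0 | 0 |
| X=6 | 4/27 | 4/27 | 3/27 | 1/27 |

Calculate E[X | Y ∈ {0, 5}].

P(Y ∈ {0, 5}) = 4/9.
Σ X·P over the event = 3·(3/27) + 3·(2/27) + 5·(2/27) + 6·(4/27) + 6·(1/27) = 55/27.
E[X | Y ∈ {0, 5}] = (55/27) / (4/9) = 55/12.

55/12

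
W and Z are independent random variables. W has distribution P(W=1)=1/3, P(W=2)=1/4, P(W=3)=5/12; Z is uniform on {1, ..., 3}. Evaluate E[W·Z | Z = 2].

P(Z = 2) = 1/3.
Summing WZ·P(x,y) over outcomes with Z = 2 gives 25/18.
E[W·Z | Z = 2] = (25/18) / (1/3) = 25/6.

25/6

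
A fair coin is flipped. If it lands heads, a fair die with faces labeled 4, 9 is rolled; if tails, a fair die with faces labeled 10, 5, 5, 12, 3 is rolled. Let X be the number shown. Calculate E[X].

27/4

E[X | heads] = (4+9)/2 = 13/2.
E[X | tails] = (10+5+5+12+3)/5 = 7.
E[X] = (1/2)·(13/2) + (1/2)·(7) = 27/4.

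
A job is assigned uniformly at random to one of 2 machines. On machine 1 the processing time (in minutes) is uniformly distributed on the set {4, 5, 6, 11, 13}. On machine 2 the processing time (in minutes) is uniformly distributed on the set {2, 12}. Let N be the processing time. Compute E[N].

E[N | machine 1] = (4+5+6+11+13)/5 = 39/5.
E[N | machine 2] = (2+12)/2 = 7.
By the law of total expectation,
E[N] = (1/2)·(39/5) + (1/2)·(7) = 37/5.

37/5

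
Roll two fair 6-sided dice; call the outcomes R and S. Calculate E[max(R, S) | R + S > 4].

P(R + S > 4) = 5/6.
Summing max(R,S)·P(x,y) over outcomes with R + S > 4 gives 37/9.
E[max(R, S) | R + S > 4] = (37/9) / (5/6) = 74/15.

74/15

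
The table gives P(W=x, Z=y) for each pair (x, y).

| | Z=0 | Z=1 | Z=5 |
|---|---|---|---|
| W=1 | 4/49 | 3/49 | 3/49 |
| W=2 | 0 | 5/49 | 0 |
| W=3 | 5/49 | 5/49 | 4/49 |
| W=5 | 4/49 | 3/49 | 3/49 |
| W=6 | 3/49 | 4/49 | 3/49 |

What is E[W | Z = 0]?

P(Z = 0) = 16/49.
Σ W·P over the event = 1·(4/49) + 3·(5/49) + 5·(4/49) + 6·(3/49) = 57/49.
E[W | Z = 0] = (57/49) / (16/49) = 57/16.

57/16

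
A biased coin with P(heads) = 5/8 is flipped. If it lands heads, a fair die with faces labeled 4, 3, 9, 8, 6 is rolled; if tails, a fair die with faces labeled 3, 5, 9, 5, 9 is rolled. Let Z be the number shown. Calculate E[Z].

E[Z | heads] = (4+3+9+8+6)/5 = 6.
E[Z | tails] = (3+5+9+5+9)/5 = 31/5.
E[Z] = (5/8)·(6) + (3/8)·(31/5) = 243/40.

243/40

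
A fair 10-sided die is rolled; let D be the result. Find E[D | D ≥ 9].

Given D ≥ 9, D is equally likely to be any of {9, 10}.
E[D | D ≥ 9] = (9 + 10) / 2 = 19/2.

19/2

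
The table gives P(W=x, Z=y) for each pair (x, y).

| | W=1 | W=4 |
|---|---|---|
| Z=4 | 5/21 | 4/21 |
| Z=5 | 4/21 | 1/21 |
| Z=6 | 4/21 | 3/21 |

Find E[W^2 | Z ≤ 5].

P(Z ≤ 5) = 2/3.
Σ W^2·P over the event = 1·(5/21) + 1·(4/21) + 16·(4/21) + 16·(1/21) = 89/21.
E[W^2 | Z ≤ 5] = (89/21) / (2/3) = 89/14.

89/14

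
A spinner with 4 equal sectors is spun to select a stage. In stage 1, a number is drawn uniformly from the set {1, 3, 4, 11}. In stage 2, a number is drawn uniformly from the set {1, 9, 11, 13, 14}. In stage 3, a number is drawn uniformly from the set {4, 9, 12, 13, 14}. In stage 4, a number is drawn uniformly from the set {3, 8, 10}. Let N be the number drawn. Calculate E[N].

127/16

E[N | stage 1] = (1+3+4+11)/4 = 19/4.
E[N | stage 2] = (1+9+11+13+14)/5 = 48/5.
E[N | stage 3] = (4+9+12+13+14)/5 = 52/5.
E[N | stage 4] = (3+8+10)/3 = 7.
By the law of total expectation,
E[N] = (1/4)·(19/4) + (1/4)·(48/5) + (1/4)·(52/5) + (1/4)·(7) = 127/16.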